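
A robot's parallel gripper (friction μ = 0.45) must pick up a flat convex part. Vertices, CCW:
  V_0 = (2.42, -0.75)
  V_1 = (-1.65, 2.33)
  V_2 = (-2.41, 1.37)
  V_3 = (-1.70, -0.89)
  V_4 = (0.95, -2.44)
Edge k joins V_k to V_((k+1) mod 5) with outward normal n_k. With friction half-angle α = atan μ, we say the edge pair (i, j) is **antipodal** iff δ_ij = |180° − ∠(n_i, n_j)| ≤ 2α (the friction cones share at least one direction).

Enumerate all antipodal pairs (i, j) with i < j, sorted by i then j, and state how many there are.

α = atan 0.45 = 24.23°;  2α = 48.46°
n_0 = (+0.6034, +0.7974)
n_1 = (-0.7840, +0.6207)
n_2 = (-0.9540, -0.2997)
n_3 = (-0.5049, -0.8632)
n_4 = (+0.7545, -0.6563)
  (0,1): δ = 91.25°  ·
  (0,2): δ = 35.44°  ✓
  (0,3): δ = 6.79°  ✓
  (0,4): δ = 86.10°  ·
  (1,2): δ = 124.19°  ·
  (1,3): δ = 81.96°  ·
  (1,4): δ = 2.65°  ✓
  (2,3): δ = 137.76°  ·
  (2,4): δ = 58.46°  ·
  (3,4): δ = 100.69°  ·
antipodal pairs: 3

count = 3; pairs: (0,2), (0,3), (1,4)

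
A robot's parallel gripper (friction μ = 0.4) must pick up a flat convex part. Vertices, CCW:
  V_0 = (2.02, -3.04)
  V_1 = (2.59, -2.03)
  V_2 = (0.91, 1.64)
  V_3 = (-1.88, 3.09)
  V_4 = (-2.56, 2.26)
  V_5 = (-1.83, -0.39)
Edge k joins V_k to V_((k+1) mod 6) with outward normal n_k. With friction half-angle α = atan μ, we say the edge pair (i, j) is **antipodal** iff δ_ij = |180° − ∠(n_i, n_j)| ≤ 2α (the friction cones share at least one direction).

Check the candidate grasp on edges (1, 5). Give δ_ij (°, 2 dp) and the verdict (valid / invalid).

δ = 30.86°, valid

α = atan 0.4 = 21.80°;  2α = 43.60°
edge 1: e_1 = (-1.68, +3.67);  n_1 = (+0.9093, +0.4162)
edge 5: e_5 = (+3.85, -2.65);  n_5 = (-0.5670, -0.8237)
∠(n_1, n_5) = 149.14°
δ = |180° − 149.14°| = 30.86°
30.86° ≤ 2α = 43.60°  →  valid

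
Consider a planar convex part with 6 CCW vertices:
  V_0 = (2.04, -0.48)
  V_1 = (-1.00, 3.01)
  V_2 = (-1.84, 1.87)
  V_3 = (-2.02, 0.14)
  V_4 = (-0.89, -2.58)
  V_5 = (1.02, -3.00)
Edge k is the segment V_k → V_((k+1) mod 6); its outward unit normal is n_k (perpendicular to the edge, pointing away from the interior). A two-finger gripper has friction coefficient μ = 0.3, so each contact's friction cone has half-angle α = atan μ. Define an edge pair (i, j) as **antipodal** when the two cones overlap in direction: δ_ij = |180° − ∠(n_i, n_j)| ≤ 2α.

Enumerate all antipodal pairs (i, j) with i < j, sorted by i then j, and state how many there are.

count = 3; pairs: (0,3), (1,5), (2,5)

α = atan 0.3 = 16.70°;  2α = 33.40°
n_0 = (+0.7540, +0.6568)
n_1 = (-0.8051, +0.5932)
n_2 = (-0.9946, +0.1035)
n_3 = (-0.9235, -0.3837)
n_4 = (-0.2148, -0.9767)
n_5 = (+0.9269, -0.3752)
  (0,1): δ = 77.44°  ·
  (0,2): δ = 47.00°  ·
  (0,3): δ = 18.50°  ✓
  (0,4): δ = 36.54°  ·
  (0,5): δ = 116.91°  ·
  (1,2): δ = 149.56°  ·
  (1,3): δ = 121.06°  ·
  (1,4): δ = 66.02°  ·
  (1,5): δ = 14.35°  ✓
  (2,3): δ = 151.50°  ·
  (2,4): δ = 96.46°  ·
  (2,5): δ = 16.10°  ✓
  (3,4): δ = 124.96°  ·
  (3,5): δ = 44.60°  ·
  (4,5): δ = 99.63°  ·
antipodal pairs: 3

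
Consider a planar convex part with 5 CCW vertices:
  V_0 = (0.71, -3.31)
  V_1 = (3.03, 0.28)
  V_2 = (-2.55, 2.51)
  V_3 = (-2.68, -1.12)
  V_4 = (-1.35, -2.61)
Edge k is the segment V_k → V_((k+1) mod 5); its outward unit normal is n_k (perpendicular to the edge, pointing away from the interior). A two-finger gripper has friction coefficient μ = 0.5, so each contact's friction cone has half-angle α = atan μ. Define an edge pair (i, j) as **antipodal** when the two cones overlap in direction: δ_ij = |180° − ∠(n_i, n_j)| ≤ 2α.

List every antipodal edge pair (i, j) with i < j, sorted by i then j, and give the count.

α = atan 0.5 = 26.57°;  2α = 53.13°
n_0 = (+0.8399, -0.5428)
n_1 = (+0.3711, +0.9286)
n_2 = (-0.9994, +0.0358)
n_3 = (-0.7460, -0.6659)
n_4 = (-0.3217, -0.9468)
  (0,1): δ = 78.91°  ·
  (0,2): δ = 30.82°  ✓
  (0,3): δ = 74.62°  ·
  (0,4): δ = 104.10°  ·
  (1,2): δ = 70.27°  ·
  (1,3): δ = 26.46°  ✓
  (1,4): δ = 3.02°  ✓
  (2,3): δ = 136.20°  ·
  (2,4): δ = 106.72°  ·
  (3,4): δ = 150.52°  ·
antipodal pairs: 3

count = 3; pairs: (0,2), (1,3), (1,4)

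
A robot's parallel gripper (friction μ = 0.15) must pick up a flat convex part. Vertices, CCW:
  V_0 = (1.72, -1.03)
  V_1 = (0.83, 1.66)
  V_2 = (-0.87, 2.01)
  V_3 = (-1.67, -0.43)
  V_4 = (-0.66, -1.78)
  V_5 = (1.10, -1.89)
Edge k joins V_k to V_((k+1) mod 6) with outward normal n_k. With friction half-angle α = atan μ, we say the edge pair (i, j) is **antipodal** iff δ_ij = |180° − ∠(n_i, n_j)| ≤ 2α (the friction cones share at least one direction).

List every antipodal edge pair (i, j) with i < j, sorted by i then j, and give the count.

count = 1; pairs: (1,4)

α = atan 0.15 = 8.53°;  2α = 17.06°
n_0 = (+0.9494, +0.3141)
n_1 = (+0.2017, +0.9795)
n_2 = (-0.9502, +0.3116)
n_3 = (-0.8007, -0.5991)
n_4 = (-0.0624, -0.9981)
n_5 = (+0.8112, -0.5848)
  (0,1): δ = 119.94°  ·
  (0,2): δ = 36.46°  ·
  (0,3): δ = 18.49°  ·
  (0,4): δ = 68.12°  ·
  (0,5): δ = 125.90°  ·
  (1,2): δ = 96.52°  ·
  (1,3): δ = 41.56°  ·
  (1,4): δ = 8.06°  ✓
  (1,5): δ = 65.84°  ·
  (2,3): δ = 125.05°  ·
  (2,4): δ = 75.42°  ·
  (2,5): δ = 17.64°  ·
  (3,4): δ = 130.38°  ·
  (3,5): δ = 72.59°  ·
  (4,5): δ = 122.21°  ·
antipodal pairs: 1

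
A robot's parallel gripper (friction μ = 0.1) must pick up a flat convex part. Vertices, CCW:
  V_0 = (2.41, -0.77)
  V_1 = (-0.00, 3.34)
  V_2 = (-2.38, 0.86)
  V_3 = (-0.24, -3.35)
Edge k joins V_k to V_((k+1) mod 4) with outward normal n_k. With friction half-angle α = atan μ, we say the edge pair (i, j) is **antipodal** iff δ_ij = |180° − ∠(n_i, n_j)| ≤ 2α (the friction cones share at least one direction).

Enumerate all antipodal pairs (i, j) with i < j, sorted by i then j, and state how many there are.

α = atan 0.1 = 5.71°;  2α = 11.42°
n_0 = (+0.8626, +0.5058)
n_1 = (-0.7215, +0.6924)
n_2 = (-0.8914, -0.4531)
n_3 = (+0.6976, -0.7165)
  (0,1): δ = 74.21°  ·
  (0,2): δ = 3.44°  ✓
  (0,3): δ = 103.85°  ·
  (1,2): δ = 109.23°  ·
  (1,3): δ = 1.95°  ✓
  (2,3): δ = 72.71°  ·
antipodal pairs: 2

count = 2; pairs: (0,2), (1,3)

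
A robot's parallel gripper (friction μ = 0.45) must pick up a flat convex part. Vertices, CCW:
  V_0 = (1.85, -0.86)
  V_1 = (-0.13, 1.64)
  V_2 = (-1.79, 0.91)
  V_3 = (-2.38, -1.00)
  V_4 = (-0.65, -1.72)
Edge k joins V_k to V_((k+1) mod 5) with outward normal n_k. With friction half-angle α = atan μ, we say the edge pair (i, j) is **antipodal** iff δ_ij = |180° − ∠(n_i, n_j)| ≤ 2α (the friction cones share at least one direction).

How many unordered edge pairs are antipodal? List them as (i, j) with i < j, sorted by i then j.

α = atan 0.45 = 24.23°;  2α = 48.46°
n_0 = (+0.7839, +0.6209)
n_1 = (-0.4026, +0.9154)
n_2 = (-0.9555, +0.2951)
n_3 = (-0.3842, -0.9232)
n_4 = (+0.3253, -0.9456)
  (0,1): δ = 104.64°  ·
  (0,2): δ = 55.55°  ·
  (0,3): δ = 29.02°  ✓
  (0,4): δ = 70.60°  ·
  (1,2): δ = 130.90°  ·
  (1,3): δ = 46.33°  ✓
  (1,4): δ = 4.75°  ✓
  (2,3): δ = 95.43°  ·
  (2,4): δ = 53.85°  ·
  (3,4): δ = 138.42°  ·
antipodal pairs: 3

count = 3; pairs: (0,3), (1,3), (1,4)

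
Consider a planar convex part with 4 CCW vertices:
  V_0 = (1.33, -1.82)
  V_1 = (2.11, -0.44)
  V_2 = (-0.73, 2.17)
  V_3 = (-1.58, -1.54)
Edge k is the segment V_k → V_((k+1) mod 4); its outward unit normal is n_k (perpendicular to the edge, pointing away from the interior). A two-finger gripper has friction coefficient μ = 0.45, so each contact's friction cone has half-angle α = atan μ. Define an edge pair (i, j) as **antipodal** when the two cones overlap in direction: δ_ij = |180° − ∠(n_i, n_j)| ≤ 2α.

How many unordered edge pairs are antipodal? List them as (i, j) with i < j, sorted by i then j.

count = 2; pairs: (0,2), (1,3)

α = atan 0.45 = 24.23°;  2α = 48.46°
n_0 = (+0.8706, -0.4921)
n_1 = (+0.6767, +0.7363)
n_2 = (-0.9747, +0.2233)
n_3 = (-0.0958, -0.9954)
  (0,1): δ = 103.11°  ·
  (0,2): δ = 16.57°  ✓
  (0,3): δ = 113.98°  ·
  (1,2): δ = 60.32°  ·
  (1,3): δ = 37.09°  ✓
  (2,3): δ = 82.59°  ·
antipodal pairs: 2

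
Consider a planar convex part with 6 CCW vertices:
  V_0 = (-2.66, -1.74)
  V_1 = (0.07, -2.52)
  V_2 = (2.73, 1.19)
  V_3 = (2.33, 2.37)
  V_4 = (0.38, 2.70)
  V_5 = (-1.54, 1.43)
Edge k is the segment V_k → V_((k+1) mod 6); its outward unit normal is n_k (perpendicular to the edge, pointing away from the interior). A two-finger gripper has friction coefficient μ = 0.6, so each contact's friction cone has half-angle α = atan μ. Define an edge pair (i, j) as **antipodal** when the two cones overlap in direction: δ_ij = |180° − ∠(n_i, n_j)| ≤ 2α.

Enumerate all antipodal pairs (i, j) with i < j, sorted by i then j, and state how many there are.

α = atan 0.6 = 30.96°;  2α = 61.93°
n_0 = (-0.2747, -0.9615)
n_1 = (+0.8127, -0.5827)
n_2 = (+0.9471, +0.3210)
n_3 = (+0.1669, +0.9860)
n_4 = (-0.5517, +0.8340)
n_5 = (-0.9429, +0.3331)
  (0,1): δ = 109.69°  ·
  (0,2): δ = 55.33°  ✓
  (0,3): δ = 6.34°  ✓
  (0,4): δ = 49.43°  ✓
  (0,5): δ = 86.49°  ·
  (1,2): δ = 125.63°  ·
  (1,3): δ = 63.97°  ·
  (1,4): δ = 20.88°  ✓
  (1,5): δ = 16.18°  ✓
  (2,3): δ = 118.33°  ·
  (2,4): δ = 75.24°  ·
  (2,5): δ = 38.18°  ✓
  (3,4): δ = 136.91°  ·
  (3,5): δ = 99.85°  ·
  (4,5): δ = 142.94°  ·
antipodal pairs: 6

count = 6; pairs: (0,2), (0,3), (0,4), (1,4), (1,5), (2,5)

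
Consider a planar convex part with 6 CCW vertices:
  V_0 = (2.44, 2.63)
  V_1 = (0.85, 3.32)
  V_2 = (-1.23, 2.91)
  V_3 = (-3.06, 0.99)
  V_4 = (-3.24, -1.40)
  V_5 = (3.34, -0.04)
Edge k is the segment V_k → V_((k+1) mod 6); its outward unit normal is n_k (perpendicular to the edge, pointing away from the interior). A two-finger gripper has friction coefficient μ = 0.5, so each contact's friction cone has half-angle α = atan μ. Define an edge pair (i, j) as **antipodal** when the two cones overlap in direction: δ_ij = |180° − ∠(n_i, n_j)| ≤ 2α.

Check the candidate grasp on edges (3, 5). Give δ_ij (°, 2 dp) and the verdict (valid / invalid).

δ = 22.93°, valid

α = atan 0.5 = 26.57°;  2α = 53.13°
edge 3: e_3 = (-0.18, -2.39);  n_3 = (-0.9972, +0.0751)
edge 5: e_5 = (-0.90, +2.67);  n_5 = (+0.9476, +0.3194)
∠(n_3, n_5) = 157.07°
δ = |180° − 157.07°| = 22.93°
22.93° ≤ 2α = 53.13°  →  valid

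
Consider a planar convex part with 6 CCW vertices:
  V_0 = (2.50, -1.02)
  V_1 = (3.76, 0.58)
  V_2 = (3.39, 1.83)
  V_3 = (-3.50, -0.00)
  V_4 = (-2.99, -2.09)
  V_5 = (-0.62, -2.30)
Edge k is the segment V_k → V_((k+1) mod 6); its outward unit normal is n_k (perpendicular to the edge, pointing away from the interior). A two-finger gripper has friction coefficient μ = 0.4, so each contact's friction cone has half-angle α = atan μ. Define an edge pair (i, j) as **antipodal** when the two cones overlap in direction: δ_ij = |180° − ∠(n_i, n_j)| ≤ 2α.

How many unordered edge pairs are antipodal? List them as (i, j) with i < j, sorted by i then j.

count = 4; pairs: (0,2), (1,3), (2,4), (2,5)

α = atan 0.4 = 21.80°;  2α = 43.60°
n_0 = (+0.7856, -0.6187)
n_1 = (+0.9589, +0.2838)
n_2 = (-0.2567, +0.9665)
n_3 = (-0.9715, -0.2371)
n_4 = (-0.0883, -0.9961)
n_5 = (+0.3796, -0.9252)
  (0,1): δ = 125.29°  ·
  (0,2): δ = 36.91°  ✓
  (0,3): δ = 51.93°  ·
  (0,4): δ = 123.16°  ·
  (0,5): δ = 150.53°  ·
  (1,2): δ = 91.61°  ·
  (1,3): δ = 2.78°  ✓
  (1,4): δ = 68.45°  ·
  (1,5): δ = 95.82°  ·
  (2,3): δ = 91.16°  ·
  (2,4): δ = 19.94°  ✓
  (2,5): δ = 7.43°  ✓
  (3,4): δ = 108.78°  ·
  (3,5): δ = 81.41°  ·
  (4,5): δ = 152.63°  ·
antipodal pairs: 4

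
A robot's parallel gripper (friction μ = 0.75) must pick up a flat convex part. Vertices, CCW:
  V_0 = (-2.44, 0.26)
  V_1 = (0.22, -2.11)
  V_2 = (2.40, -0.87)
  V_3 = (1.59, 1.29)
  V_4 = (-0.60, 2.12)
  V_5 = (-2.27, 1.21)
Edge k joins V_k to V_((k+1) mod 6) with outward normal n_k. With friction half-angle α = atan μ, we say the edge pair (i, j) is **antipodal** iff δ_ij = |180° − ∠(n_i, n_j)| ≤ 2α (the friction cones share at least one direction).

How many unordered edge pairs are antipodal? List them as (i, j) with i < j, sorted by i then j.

count = 7; pairs: (0,2), (0,3), (0,4), (1,3), (1,4), (1,5), (2,5)

α = atan 0.75 = 36.87°;  2α = 73.74°
n_0 = (-0.6652, -0.7466)
n_1 = (+0.4944, -0.8692)
n_2 = (+0.9363, +0.3511)
n_3 = (+0.3544, +0.9351)
n_4 = (-0.4785, +0.8781)
n_5 = (-0.9844, +0.1761)
  (0,1): δ = 108.67°  ·
  (0,2): δ = 27.74°  ✓
  (0,3): δ = 20.94°  ✓
  (0,4): δ = 70.29°  ✓
  (0,5): δ = 121.55°  ·
  (1,2): δ = 99.08°  ·
  (1,3): δ = 50.39°  ✓
  (1,4): δ = 1.05°  ✓
  (1,5): δ = 50.22°  ✓
  (2,3): δ = 131.31°  ·
  (2,4): δ = 81.97°  ·
  (2,5): δ = 30.70°  ✓
  (3,4): δ = 130.66°  ·
  (3,5): δ = 79.39°  ·
  (4,5): δ = 128.73°  ·
antipodal pairs: 7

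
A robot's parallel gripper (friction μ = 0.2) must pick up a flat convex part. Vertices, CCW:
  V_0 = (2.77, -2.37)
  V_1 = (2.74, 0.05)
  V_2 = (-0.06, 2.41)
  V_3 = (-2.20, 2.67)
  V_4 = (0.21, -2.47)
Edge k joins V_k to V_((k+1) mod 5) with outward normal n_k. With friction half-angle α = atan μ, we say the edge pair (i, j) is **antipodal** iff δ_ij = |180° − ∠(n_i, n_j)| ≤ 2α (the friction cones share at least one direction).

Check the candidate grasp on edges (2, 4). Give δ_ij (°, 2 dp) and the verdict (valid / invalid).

α = atan 0.2 = 11.31°;  2α = 22.62°
edge 2: e_2 = (-2.14, +0.26);  n_2 = (+0.1206, +0.9927)
edge 4: e_4 = (+2.56, +0.10);  n_4 = (+0.0390, -0.9992)
∠(n_2, n_4) = 170.84°
δ = |180° − 170.84°| = 9.16°
9.16° ≤ 2α = 22.62°  →  valid

δ = 9.16°, valid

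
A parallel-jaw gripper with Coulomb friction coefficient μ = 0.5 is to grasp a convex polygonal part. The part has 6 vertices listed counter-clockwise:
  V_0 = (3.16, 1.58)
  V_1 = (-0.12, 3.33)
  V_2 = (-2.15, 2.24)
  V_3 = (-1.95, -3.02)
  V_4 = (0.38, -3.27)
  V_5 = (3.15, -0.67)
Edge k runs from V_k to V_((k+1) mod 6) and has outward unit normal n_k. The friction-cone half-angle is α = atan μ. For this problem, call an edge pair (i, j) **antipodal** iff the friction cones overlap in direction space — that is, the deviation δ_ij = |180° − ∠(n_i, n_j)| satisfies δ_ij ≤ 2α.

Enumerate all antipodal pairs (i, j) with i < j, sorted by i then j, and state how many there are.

α = atan 0.5 = 26.57°;  2α = 53.13°
n_0 = (+0.4707, +0.8823)
n_1 = (-0.4731, +0.8810)
n_2 = (-0.9993, -0.0380)
n_3 = (-0.1067, -0.9943)
n_4 = (+0.6844, -0.7291)
n_5 = (+1.0000, -0.0044)
  (0,1): δ = 123.69°  ·
  (0,2): δ = 59.74°  ·
  (0,3): δ = 21.96°  ✓
  (0,4): δ = 71.27°  ·
  (0,5): δ = 117.83°  ·
  (1,2): δ = 116.06°  ·
  (1,3): δ = 34.36°  ✓
  (1,4): δ = 14.95°  ✓
  (1,5): δ = 61.51°  ·
  (2,3): δ = 98.30°  ·
  (2,4): δ = 48.99°  ✓
  (2,5): δ = 2.43°  ✓
  (3,4): δ = 130.69°  ·
  (3,5): δ = 84.13°  ·
  (4,5): δ = 133.44°  ·
antipodal pairs: 5

count = 5; pairs: (0,3), (1,3), (1,4), (2,4), (2,5)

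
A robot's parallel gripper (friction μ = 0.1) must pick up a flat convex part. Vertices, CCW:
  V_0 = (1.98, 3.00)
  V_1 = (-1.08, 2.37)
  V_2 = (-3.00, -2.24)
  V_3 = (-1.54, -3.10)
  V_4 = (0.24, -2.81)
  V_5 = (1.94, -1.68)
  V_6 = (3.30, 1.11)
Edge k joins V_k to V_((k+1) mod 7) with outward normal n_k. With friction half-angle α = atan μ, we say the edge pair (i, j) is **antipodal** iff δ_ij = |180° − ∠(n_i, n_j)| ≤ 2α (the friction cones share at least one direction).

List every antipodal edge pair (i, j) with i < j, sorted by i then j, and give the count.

count = 2; pairs: (0,3), (1,5)

α = atan 0.1 = 5.71°;  2α = 11.42°
n_0 = (-0.2017, +0.9795)
n_1 = (-0.9231, +0.3845)
n_2 = (-0.5075, -0.8616)
n_3 = (+0.1608, -0.9870)
n_4 = (+0.5536, -0.8328)
n_5 = (+0.8989, -0.4382)
n_6 = (+0.8198, +0.5726)
  (0,1): δ = 124.24°  ·
  (0,2): δ = 42.13°  ·
  (0,3): δ = 2.38°  ✓
  (0,4): δ = 21.98°  ·
  (0,5): δ = 52.38°  ·
  (0,6): δ = 113.30°  ·
  (1,2): δ = 97.89°  ·
  (1,3): δ = 58.14°  ·
  (1,4): δ = 33.78°  ·
  (1,5): δ = 3.38°  ✓
  (1,6): δ = 57.54°  ·
  (2,3): δ = 140.25°  ·
  (2,4): δ = 115.89°  ·
  (2,5): δ = 85.49°  ·
  (2,6): δ = 24.57°  ·
  (3,4): δ = 155.64°  ·
  (3,5): δ = 125.24°  ·
  (3,6): δ = 64.32°  ·
  (4,5): δ = 149.60°  ·
  (4,6): δ = 88.68°  ·
  (5,6): δ = 119.08°  ·
antipodal pairs: 2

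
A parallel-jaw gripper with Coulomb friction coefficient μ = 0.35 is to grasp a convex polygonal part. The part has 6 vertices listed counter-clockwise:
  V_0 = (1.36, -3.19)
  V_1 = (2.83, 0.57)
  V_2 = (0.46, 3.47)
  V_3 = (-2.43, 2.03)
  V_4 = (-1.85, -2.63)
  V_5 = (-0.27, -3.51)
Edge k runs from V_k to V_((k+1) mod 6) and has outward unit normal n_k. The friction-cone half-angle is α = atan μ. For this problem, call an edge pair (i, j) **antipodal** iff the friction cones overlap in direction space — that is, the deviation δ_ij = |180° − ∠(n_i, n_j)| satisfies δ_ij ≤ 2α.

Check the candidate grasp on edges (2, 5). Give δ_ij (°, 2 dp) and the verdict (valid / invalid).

α = atan 0.35 = 19.29°;  2α = 38.58°
edge 2: e_2 = (-2.89, -1.44);  n_2 = (-0.4460, +0.8950)
edge 5: e_5 = (+1.63, +0.32);  n_5 = (+0.1926, -0.9813)
∠(n_2, n_5) = 164.62°
δ = |180° − 164.62°| = 15.38°
15.38° ≤ 2α = 38.58°  →  valid

δ = 15.38°, valid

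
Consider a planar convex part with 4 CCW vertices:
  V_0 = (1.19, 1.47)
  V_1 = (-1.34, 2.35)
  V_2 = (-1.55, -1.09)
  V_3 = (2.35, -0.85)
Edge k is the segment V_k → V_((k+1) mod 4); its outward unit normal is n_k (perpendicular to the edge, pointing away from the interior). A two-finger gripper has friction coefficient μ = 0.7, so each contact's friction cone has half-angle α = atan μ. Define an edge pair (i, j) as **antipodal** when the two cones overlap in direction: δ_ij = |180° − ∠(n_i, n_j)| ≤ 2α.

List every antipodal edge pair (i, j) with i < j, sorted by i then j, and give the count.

count = 3; pairs: (0,2), (1,3), (2,3)

α = atan 0.7 = 34.99°;  2α = 69.98°
n_0 = (+0.3285, +0.9445)
n_1 = (-0.9981, +0.0609)
n_2 = (+0.0614, -0.9981)
n_3 = (+0.8944, +0.4472)
  (0,1): δ = 74.31°  ·
  (0,2): δ = 22.70°  ✓
  (0,3): δ = 135.74°  ·
  (1,2): δ = 82.99°  ·
  (1,3): δ = 30.06°  ✓
  (2,3): δ = 66.96°  ✓
antipodal pairs: 3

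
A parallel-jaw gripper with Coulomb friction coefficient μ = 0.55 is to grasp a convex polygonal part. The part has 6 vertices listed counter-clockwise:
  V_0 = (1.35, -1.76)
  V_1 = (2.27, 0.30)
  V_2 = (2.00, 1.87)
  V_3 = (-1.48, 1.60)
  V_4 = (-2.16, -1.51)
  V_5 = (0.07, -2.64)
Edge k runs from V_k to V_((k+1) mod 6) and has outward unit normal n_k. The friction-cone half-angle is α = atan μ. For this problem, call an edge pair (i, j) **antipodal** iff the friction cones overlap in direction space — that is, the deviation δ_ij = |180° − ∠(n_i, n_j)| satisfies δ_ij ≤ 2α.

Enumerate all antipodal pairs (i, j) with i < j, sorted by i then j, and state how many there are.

α = atan 0.55 = 28.81°;  2α = 57.62°
n_0 = (+0.9131, -0.4078)
n_1 = (+0.9855, +0.1695)
n_2 = (-0.0774, +0.9970)
n_3 = (-0.9769, +0.2136)
n_4 = (-0.4520, -0.8920)
n_5 = (+0.5665, -0.8240)
  (0,1): δ = 146.18°  ·
  (0,2): δ = 61.50°  ·
  (0,3): δ = 11.73°  ✓
  (0,4): δ = 87.19°  ·
  (0,5): δ = 148.57°  ·
  (1,2): δ = 95.32°  ·
  (1,3): δ = 22.09°  ✓
  (1,4): δ = 53.37°  ✓
  (1,5): δ = 114.75°  ·
  (2,3): δ = 106.77°  ·
  (2,4): δ = 31.31°  ✓
  (2,5): δ = 30.07°  ✓
  (3,4): δ = 104.54°  ·
  (3,5): δ = 43.16°  ✓
  (4,5): δ = 118.62°  ·
antipodal pairs: 6

count = 6; pairs: (0,3), (1,3), (1,4), (2,4), (2,5), (3,5)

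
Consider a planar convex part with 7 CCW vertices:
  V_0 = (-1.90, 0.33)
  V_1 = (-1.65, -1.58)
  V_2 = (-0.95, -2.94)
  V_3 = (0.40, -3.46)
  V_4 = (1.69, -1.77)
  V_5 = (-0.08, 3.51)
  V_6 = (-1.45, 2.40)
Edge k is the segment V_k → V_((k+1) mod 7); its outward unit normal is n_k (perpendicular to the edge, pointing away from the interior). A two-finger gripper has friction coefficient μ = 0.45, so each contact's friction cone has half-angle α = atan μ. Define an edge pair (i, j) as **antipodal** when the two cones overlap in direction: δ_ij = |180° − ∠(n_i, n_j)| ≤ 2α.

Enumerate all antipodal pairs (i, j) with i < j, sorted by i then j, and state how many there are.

count = 6; pairs: (0,3), (0,4), (1,4), (3,5), (3,6), (4,6)

α = atan 0.45 = 24.23°;  2α = 48.46°
n_0 = (-0.9915, -0.1298)
n_1 = (-0.8891, -0.4576)
n_2 = (-0.3594, -0.9332)
n_3 = (+0.7949, -0.6068)
n_4 = (+0.9481, +0.3178)
n_5 = (-0.6295, +0.7770)
n_6 = (-0.9772, +0.2124)
  (0,1): δ = 160.22°  ·
  (0,2): δ = 118.52°  ·
  (0,3): δ = 44.81°  ✓
  (0,4): δ = 11.08°  ✓
  (0,5): δ = 121.56°  ·
  (0,6): δ = 160.28°  ·
  (1,2): δ = 138.30°  ·
  (1,3): δ = 64.59°  ·
  (1,4): δ = 8.70°  ✓
  (1,5): δ = 101.78°  ·
  (1,6): δ = 140.50°  ·
  (2,3): δ = 106.29°  ·
  (2,4): δ = 50.40°  ·
  (2,5): δ = 60.08°  ·
  (2,6): δ = 98.80°  ·
  (3,4): δ = 124.11°  ·
  (3,5): δ = 13.63°  ✓
  (3,6): δ = 25.09°  ✓
  (4,5): δ = 69.52°  ·
  (4,6): δ = 30.80°  ✓
  (5,6): δ = 141.28°  ·
antipodal pairs: 6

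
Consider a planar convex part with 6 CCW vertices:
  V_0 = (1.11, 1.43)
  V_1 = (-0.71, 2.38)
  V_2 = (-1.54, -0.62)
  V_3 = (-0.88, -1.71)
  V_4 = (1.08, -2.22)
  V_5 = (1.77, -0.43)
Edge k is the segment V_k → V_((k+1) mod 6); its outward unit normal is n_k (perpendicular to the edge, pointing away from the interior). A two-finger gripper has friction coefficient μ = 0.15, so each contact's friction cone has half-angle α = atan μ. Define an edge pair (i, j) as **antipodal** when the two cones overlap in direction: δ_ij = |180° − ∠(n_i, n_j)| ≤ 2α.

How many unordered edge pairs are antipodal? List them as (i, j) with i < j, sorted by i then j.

α = atan 0.15 = 8.53°;  2α = 17.06°
n_0 = (+0.4627, +0.8865)
n_1 = (-0.9638, +0.2666)
n_2 = (-0.8554, -0.5180)
n_3 = (-0.2518, -0.9678)
n_4 = (+0.9331, -0.3597)
n_5 = (+0.9424, +0.3344)
  (0,1): δ = 77.90°  ·
  (0,2): δ = 31.24°  ·
  (0,3): δ = 12.98°  ✓
  (0,4): δ = 96.48°  ·
  (0,5): δ = 137.10°  ·
  (1,2): δ = 133.34°  ·
  (1,3): δ = 89.12°  ·
  (1,4): δ = 5.62°  ✓
  (1,5): δ = 35.00°  ·
  (2,3): δ = 135.78°  ·
  (2,4): δ = 52.28°  ·
  (2,5): δ = 11.66°  ✓
  (3,4): δ = 96.50°  ·
  (3,5): δ = 55.88°  ·
  (4,5): δ = 139.38°  ·
antipodal pairs: 3

count = 3; pairs: (0,3), (1,4), (2,5)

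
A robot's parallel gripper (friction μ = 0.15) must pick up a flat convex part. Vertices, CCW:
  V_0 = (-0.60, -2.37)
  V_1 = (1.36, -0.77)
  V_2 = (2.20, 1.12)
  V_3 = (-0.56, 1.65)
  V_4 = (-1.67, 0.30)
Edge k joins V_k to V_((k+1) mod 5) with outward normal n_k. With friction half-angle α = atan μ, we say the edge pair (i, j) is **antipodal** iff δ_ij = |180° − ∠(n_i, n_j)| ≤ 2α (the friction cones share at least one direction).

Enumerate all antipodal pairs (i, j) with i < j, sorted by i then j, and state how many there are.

α = atan 0.15 = 8.53°;  2α = 17.06°
n_0 = (+0.6324, -0.7747)
n_1 = (+0.9138, -0.4061)
n_2 = (+0.1886, +0.9821)
n_3 = (-0.7724, +0.6351)
n_4 = (-0.9282, -0.3720)
  (0,1): δ = 153.19°  ·
  (0,2): δ = 50.10°  ·
  (0,3): δ = 11.35°  ✓
  (0,4): δ = 72.61°  ·
  (1,2): δ = 76.91°  ·
  (1,3): δ = 15.47°  ✓
  (1,4): δ = 45.80°  ·
  (2,3): δ = 118.56°  ·
  (2,4): δ = 57.29°  ·
  (3,4): δ = 118.73°  ·
antipodal pairs: 2

count = 2; pairs: (0,3), (1,3)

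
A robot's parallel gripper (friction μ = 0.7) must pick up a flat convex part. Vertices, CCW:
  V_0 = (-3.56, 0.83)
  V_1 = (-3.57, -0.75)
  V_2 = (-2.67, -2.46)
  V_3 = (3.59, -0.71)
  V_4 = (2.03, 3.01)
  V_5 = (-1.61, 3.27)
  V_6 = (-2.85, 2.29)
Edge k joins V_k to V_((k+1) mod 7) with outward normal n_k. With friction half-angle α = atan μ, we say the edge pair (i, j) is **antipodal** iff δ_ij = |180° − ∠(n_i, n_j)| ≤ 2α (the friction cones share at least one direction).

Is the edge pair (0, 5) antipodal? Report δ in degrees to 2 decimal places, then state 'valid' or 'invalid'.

α = atan 0.7 = 34.99°;  2α = 69.98°
edge 0: e_0 = (-0.01, -1.58);  n_0 = (-1.0000, +0.0063)
edge 5: e_5 = (-1.24, -0.98);  n_5 = (-0.6201, +0.7846)
∠(n_0, n_5) = 51.32°
δ = |180° − 51.32°| = 128.68°
128.68° > 2α = 69.98°  →  invalid

δ = 128.68°, invalid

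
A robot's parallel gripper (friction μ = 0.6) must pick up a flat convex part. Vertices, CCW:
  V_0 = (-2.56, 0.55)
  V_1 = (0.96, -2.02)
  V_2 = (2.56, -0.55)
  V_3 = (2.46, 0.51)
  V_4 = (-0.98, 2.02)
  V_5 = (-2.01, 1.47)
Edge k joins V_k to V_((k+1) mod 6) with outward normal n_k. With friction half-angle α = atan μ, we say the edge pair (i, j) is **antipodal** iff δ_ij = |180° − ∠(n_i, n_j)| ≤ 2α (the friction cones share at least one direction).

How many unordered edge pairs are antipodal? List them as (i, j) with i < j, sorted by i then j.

count = 5; pairs: (0,2), (0,3), (1,4), (1,5), (2,5)

α = atan 0.6 = 30.96°;  2α = 61.93°
n_0 = (-0.5897, -0.8076)
n_1 = (+0.6766, -0.7364)
n_2 = (+0.9956, +0.0939)
n_3 = (+0.4019, +0.9157)
n_4 = (-0.4710, +0.8821)
n_5 = (-0.8583, +0.5131)
  (0,1): δ = 101.29°  ·
  (0,2): δ = 48.48°  ✓
  (0,3): δ = 12.43°  ✓
  (0,4): δ = 64.24°  ·
  (0,5): δ = 95.26°  ·
  (1,2): δ = 127.19°  ·
  (1,3): δ = 66.27°  ·
  (1,4): δ = 14.47°  ✓
  (1,5): δ = 16.55°  ✓
  (2,3): δ = 119.09°  ·
  (2,4): δ = 67.29°  ·
  (2,5): δ = 36.26°  ✓
  (3,4): δ = 128.20°  ·
  (3,5): δ = 97.17°  ·
  (4,5): δ = 148.97°  ·
antipodal pairs: 5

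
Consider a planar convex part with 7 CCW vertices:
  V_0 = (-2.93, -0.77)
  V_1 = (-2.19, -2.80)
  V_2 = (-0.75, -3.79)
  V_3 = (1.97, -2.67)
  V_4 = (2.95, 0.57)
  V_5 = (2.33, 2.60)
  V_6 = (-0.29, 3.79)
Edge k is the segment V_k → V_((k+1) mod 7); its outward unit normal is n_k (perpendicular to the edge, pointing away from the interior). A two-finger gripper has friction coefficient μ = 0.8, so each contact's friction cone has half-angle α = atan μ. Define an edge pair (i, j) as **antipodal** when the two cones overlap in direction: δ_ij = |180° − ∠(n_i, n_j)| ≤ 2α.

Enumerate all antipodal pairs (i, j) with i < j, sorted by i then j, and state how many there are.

α = atan 0.8 = 38.66°;  2α = 77.32°
n_0 = (-0.9395, -0.3425)
n_1 = (-0.5665, -0.8240)
n_2 = (+0.3807, -0.9247)
n_3 = (+0.9572, -0.2895)
n_4 = (+0.9564, +0.2921)
n_5 = (+0.4135, +0.9105)
n_6 = (-0.8654, +0.5010)
  (0,1): δ = 144.54°  ·
  (0,2): δ = 87.65°  ·
  (0,3): δ = 36.86°  ✓
  (0,4): δ = 3.04°  ✓
  (0,5): δ = 45.54°  ✓
  (0,6): δ = 129.90°  ·
  (1,2): δ = 123.11°  ·
  (1,3): δ = 72.32°  ✓
  (1,4): δ = 38.51°  ✓
  (1,5): δ = 10.08°  ✓
  (1,6): δ = 94.44°  ·
  (2,3): δ = 129.21°  ·
  (2,4): δ = 95.40°  ·
  (2,5): δ = 46.81°  ✓
  (2,6): δ = 37.55°  ✓
  (3,4): δ = 146.19°  ·
  (3,5): δ = 97.60°  ·
  (3,6): δ = 13.24°  ✓
  (4,5): δ = 131.41°  ·
  (4,6): δ = 47.05°  ✓
  (5,6): δ = 95.64°  ·
antipodal pairs: 10

count = 10; pairs: (0,3), (0,4), (0,5), (1,3), (1,4), (1,5), (2,5), (2,6), (3,6), (4,6)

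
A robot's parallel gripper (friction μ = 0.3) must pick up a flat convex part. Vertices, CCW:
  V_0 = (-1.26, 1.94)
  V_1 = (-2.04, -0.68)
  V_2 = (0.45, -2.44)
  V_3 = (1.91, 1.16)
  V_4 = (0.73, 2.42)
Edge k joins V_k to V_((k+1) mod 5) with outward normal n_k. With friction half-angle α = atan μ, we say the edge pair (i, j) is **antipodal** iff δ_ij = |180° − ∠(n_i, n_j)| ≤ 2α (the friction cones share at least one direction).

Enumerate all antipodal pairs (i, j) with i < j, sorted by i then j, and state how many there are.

α = atan 0.3 = 16.70°;  2α = 33.40°
n_0 = (-0.9584, +0.2853)
n_1 = (-0.5772, -0.8166)
n_2 = (+0.9267, -0.3758)
n_3 = (+0.7299, +0.6836)
n_4 = (-0.2345, +0.9721)
  (0,1): δ = 108.67°  ·
  (0,2): δ = 5.50°  ✓
  (0,3): δ = 59.70°  ·
  (0,4): δ = 120.14°  ·
  (1,2): δ = 76.82°  ·
  (1,3): δ = 11.62°  ✓
  (1,4): δ = 48.81°  ·
  (2,3): δ = 114.80°  ·
  (2,4): δ = 54.36°  ·
  (3,4): δ = 119.56°  ·
antipodal pairs: 2

count = 2; pairs: (0,2), (1,3)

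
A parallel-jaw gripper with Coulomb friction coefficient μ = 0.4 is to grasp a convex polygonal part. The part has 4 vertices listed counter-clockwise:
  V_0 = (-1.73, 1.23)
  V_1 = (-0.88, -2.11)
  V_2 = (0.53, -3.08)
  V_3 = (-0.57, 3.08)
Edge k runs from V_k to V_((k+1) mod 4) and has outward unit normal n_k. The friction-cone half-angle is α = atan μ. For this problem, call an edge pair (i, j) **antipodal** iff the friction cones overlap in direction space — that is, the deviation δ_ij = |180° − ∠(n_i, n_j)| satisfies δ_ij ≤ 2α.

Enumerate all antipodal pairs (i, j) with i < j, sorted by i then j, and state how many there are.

α = atan 0.4 = 21.80°;  2α = 43.60°
n_0 = (-0.9691, -0.2466)
n_1 = (-0.5668, -0.8239)
n_2 = (+0.9844, +0.1758)
n_3 = (-0.8472, +0.5312)
  (0,1): δ = 138.80°  ·
  (0,2): δ = 4.15°  ✓
  (0,3): δ = 133.63°  ·
  (1,2): δ = 45.35°  ·
  (1,3): δ = 92.44°  ·
  (2,3): δ = 42.21°  ✓
antipodal pairs: 2

count = 2; pairs: (0,2), (2,3)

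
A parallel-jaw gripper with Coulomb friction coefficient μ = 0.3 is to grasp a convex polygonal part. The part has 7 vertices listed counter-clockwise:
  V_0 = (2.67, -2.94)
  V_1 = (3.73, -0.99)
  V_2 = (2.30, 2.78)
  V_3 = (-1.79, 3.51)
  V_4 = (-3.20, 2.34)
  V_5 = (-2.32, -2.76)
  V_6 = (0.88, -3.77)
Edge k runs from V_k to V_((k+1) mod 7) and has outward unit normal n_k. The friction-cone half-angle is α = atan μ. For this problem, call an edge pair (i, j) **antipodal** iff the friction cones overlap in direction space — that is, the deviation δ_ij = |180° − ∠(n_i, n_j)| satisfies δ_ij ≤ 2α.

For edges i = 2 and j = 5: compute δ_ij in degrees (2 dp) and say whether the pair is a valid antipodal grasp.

δ = 7.40°, valid

α = atan 0.3 = 16.70°;  2α = 33.40°
edge 2: e_2 = (-4.09, +0.73);  n_2 = (+0.1757, +0.9844)
edge 5: e_5 = (+3.20, -1.01);  n_5 = (-0.3010, -0.9536)
∠(n_2, n_5) = 172.60°
δ = |180° − 172.60°| = 7.40°
7.40° ≤ 2α = 33.40°  →  valid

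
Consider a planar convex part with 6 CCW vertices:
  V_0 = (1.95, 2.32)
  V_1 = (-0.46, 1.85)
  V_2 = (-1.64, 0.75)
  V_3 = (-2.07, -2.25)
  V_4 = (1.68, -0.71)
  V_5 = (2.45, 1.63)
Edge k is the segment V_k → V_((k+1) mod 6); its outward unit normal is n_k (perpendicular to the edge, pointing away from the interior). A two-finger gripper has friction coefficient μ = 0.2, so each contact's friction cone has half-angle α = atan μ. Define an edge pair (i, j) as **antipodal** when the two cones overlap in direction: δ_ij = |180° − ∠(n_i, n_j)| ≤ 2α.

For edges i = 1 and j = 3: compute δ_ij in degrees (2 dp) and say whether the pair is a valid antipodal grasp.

δ = 20.66°, valid

α = atan 0.2 = 11.31°;  2α = 22.62°
edge 1: e_1 = (-1.18, -1.10);  n_1 = (-0.6819, +0.7315)
edge 3: e_3 = (+3.75, +1.54);  n_3 = (+0.3799, -0.9250)
∠(n_1, n_3) = 159.34°
δ = |180° − 159.34°| = 20.66°
20.66° ≤ 2α = 22.62°  →  valid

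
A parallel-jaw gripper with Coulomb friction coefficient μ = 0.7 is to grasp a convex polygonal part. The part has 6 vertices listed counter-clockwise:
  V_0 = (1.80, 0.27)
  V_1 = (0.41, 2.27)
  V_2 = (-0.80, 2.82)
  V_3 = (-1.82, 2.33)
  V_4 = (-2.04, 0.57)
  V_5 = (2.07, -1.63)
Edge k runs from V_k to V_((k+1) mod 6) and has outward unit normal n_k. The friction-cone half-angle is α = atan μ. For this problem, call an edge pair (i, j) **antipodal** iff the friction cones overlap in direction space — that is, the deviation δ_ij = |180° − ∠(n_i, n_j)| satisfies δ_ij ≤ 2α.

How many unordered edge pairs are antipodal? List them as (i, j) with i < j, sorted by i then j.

α = atan 0.7 = 34.99°;  2α = 69.98°
n_0 = (+0.8212, +0.5707)
n_1 = (+0.4138, +0.9104)
n_2 = (-0.4330, +0.9014)
n_3 = (-0.9923, +0.1240)
n_4 = (-0.4719, -0.8816)
n_5 = (+0.9901, +0.1407)
  (0,1): δ = 149.24°  ·
  (0,2): δ = 99.14°  ·
  (0,3): δ = 41.92°  ✓
  (0,4): δ = 27.04°  ✓
  (0,5): δ = 153.29°  ·
  (1,2): δ = 129.90°  ·
  (1,3): δ = 72.68°  ·
  (1,4): δ = 3.72°  ✓
  (1,5): δ = 122.53°  ·
  (2,3): δ = 122.78°  ·
  (2,4): δ = 53.82°  ✓
  (2,5): δ = 72.43°  ·
  (3,4): δ = 111.03°  ·
  (3,5): δ = 15.21°  ✓
  (4,5): δ = 53.75°  ✓
antipodal pairs: 6

count = 6; pairs: (0,3), (0,4), (1,4), (2,4), (3,5), (4,5)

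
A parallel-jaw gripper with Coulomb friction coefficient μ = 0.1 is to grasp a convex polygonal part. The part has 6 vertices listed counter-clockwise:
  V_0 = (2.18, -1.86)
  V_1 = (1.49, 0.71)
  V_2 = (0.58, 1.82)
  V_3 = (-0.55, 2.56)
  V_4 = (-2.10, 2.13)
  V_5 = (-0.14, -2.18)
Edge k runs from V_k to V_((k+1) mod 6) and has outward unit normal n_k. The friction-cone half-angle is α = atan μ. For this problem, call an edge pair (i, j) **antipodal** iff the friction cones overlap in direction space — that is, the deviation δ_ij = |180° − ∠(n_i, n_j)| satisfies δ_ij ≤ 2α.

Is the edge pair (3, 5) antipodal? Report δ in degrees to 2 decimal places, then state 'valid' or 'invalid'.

δ = 7.65°, valid

α = atan 0.1 = 5.71°;  2α = 11.42°
edge 3: e_3 = (-1.55, -0.43);  n_3 = (-0.2673, +0.9636)
edge 5: e_5 = (+2.32, +0.32);  n_5 = (+0.1366, -0.9906)
∠(n_3, n_5) = 172.35°
δ = |180° − 172.35°| = 7.65°
7.65° ≤ 2α = 11.42°  →  valid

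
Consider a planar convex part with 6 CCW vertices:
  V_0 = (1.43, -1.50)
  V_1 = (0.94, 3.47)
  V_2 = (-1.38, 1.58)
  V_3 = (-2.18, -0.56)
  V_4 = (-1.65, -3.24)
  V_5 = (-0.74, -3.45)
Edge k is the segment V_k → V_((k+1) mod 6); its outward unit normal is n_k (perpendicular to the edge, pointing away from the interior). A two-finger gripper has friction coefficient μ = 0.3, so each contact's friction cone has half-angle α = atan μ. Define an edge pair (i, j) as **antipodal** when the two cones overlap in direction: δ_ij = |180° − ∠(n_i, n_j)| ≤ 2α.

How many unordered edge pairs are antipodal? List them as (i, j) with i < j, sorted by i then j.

α = atan 0.3 = 16.70°;  2α = 33.40°
n_0 = (+0.9952, +0.0981)
n_1 = (-0.6316, +0.7753)
n_2 = (-0.9367, +0.3502)
n_3 = (-0.9810, -0.1940)
n_4 = (-0.2249, -0.9744)
n_5 = (+0.6684, -0.7438)
  (0,1): δ = 56.46°  ·
  (0,2): δ = 26.13°  ✓
  (0,3): δ = 5.56°  ✓
  (0,4): δ = 71.37°  ·
  (0,5): δ = 126.31°  ·
  (1,2): δ = 149.67°  ·
  (1,3): δ = 117.98°  ·
  (1,4): δ = 52.16°  ·
  (1,5): δ = 2.78°  ✓
  (2,3): δ = 148.32°  ·
  (2,4): δ = 82.50°  ·
  (2,5): δ = 27.56°  ✓
  (3,4): δ = 114.18°  ·
  (3,5): δ = 59.24°  ·
  (4,5): δ = 125.06°  ·
antipodal pairs: 4

count = 4; pairs: (0,2), (0,3), (1,5), (2,5)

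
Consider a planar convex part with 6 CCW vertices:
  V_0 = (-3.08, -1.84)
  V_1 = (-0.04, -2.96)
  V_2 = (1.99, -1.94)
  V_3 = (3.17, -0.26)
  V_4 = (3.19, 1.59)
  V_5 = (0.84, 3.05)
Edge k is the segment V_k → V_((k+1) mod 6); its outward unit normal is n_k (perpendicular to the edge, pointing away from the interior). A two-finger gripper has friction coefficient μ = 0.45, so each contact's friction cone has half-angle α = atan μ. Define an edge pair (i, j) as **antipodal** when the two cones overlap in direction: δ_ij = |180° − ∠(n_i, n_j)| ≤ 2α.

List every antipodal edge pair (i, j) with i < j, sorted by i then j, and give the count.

count = 4; pairs: (0,4), (1,5), (2,5), (3,5)

α = atan 0.45 = 24.23°;  2α = 48.46°
n_0 = (-0.3457, -0.9383)
n_1 = (+0.4490, -0.8935)
n_2 = (+0.8183, -0.5748)
n_3 = (+0.9999, -0.0108)
n_4 = (+0.5277, +0.8494)
n_5 = (-0.7802, +0.6255)
  (0,1): δ = 133.10°  ·
  (0,2): δ = 104.86°  ·
  (0,3): δ = 70.39°  ·
  (0,4): δ = 11.63°  ✓
  (0,5): δ = 71.51°  ·
  (1,2): δ = 151.76°  ·
  (1,3): δ = 117.30°  ·
  (1,4): δ = 58.53°  ·
  (1,5): δ = 24.61°  ✓
  (2,3): δ = 145.54°  ·
  (2,4): δ = 86.77°  ·
  (2,5): δ = 3.63°  ✓
  (3,4): δ = 121.23°  ·
  (3,5): δ = 38.10°  ✓
  (4,5): δ = 96.87°  ·
antipodal pairs: 4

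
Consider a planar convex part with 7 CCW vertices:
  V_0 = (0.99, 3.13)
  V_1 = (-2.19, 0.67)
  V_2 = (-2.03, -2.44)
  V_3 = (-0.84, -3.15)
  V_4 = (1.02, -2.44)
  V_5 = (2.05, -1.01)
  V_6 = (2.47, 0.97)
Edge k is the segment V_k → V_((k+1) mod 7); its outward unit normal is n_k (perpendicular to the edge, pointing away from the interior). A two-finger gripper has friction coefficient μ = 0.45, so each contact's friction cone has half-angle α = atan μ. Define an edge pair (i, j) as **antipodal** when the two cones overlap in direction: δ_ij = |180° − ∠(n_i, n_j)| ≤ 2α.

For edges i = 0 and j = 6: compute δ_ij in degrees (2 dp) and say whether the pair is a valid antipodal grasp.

δ = 86.69°, invalid

α = atan 0.45 = 24.23°;  2α = 48.46°
edge 0: e_0 = (-3.18, -2.46);  n_0 = (-0.6119, +0.7910)
edge 6: e_6 = (-1.48, +2.16);  n_6 = (+0.8249, +0.5652)
∠(n_0, n_6) = 93.31°
δ = |180° − 93.31°| = 86.69°
86.69° > 2α = 48.46°  →  invalid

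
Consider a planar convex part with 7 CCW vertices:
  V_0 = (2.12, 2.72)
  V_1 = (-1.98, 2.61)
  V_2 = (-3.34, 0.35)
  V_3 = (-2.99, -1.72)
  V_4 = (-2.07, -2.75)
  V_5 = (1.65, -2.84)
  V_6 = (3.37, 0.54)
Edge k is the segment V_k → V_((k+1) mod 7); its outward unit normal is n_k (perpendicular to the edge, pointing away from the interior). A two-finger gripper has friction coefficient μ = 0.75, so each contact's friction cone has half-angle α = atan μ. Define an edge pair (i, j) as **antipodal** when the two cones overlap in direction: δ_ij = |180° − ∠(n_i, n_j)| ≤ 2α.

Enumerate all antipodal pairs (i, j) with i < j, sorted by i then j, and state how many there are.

count = 11; pairs: (0,3), (0,4), (0,5), (1,4), (1,5), (1,6), (2,5), (2,6), (3,5), (3,6), (4,6)

α = atan 0.75 = 36.87°;  2α = 73.74°
n_0 = (-0.0268, +0.9996)
n_1 = (-0.8568, +0.5156)
n_2 = (-0.9860, -0.1667)
n_3 = (-0.7458, -0.6662)
n_4 = (-0.0242, -0.9997)
n_5 = (+0.8912, -0.4535)
n_6 = (+0.8675, +0.4974)
  (0,1): δ = 122.58°  ·
  (0,2): δ = 81.94°  ·
  (0,3): δ = 49.77°  ✓
  (0,4): δ = 2.92°  ✓
  (0,5): δ = 61.49°  ✓
  (0,6): δ = 118.29°  ·
  (1,2): δ = 139.36°  ·
  (1,3): δ = 107.19°  ·
  (1,4): δ = 60.35°  ✓
  (1,5): δ = 4.07°  ✓
  (1,6): δ = 60.87°  ✓
  (2,3): δ = 147.83°  ·
  (2,4): δ = 100.98°  ·
  (2,5): δ = 36.57°  ✓
  (2,6): δ = 20.23°  ✓
  (3,4): δ = 133.16°  ·
  (3,5): δ = 68.74°  ✓
  (3,6): δ = 11.94°  ✓
  (4,5): δ = 115.58°  ·
  (4,6): δ = 58.78°  ✓
  (5,6): δ = 123.20°  ·
antipodal pairs: 11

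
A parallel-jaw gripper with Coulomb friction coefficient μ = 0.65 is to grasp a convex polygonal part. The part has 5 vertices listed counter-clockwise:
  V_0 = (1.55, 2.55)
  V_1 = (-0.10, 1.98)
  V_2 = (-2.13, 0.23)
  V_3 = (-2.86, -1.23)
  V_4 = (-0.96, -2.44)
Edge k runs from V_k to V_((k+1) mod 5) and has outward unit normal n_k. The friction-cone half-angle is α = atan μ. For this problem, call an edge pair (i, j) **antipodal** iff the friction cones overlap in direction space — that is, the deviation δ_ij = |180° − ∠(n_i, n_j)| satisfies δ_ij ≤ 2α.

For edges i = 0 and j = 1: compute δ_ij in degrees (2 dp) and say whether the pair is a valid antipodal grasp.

δ = 158.29°, invalid

α = atan 0.65 = 33.02°;  2α = 66.05°
edge 0: e_0 = (-1.65, -0.57);  n_0 = (-0.3265, +0.9452)
edge 1: e_1 = (-2.03, -1.75);  n_1 = (-0.6529, +0.7574)
∠(n_0, n_1) = 21.71°
δ = |180° − 21.71°| = 158.29°
158.29° > 2α = 66.05°  →  invalid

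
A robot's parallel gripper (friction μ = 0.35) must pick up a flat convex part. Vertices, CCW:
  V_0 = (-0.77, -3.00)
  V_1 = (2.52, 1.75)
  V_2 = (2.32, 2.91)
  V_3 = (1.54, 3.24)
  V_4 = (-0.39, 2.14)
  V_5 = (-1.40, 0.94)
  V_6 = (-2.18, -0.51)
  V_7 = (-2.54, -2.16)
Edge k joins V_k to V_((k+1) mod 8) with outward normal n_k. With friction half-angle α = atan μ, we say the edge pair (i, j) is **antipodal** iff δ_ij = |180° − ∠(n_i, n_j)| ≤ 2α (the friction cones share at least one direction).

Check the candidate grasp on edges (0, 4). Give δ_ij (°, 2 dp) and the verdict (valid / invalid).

δ = 5.38°, valid

α = atan 0.35 = 19.29°;  2α = 38.58°
edge 0: e_0 = (+3.29, +4.75);  n_0 = (+0.8221, -0.5694)
edge 4: e_4 = (-1.01, -1.20);  n_4 = (-0.7651, +0.6439)
∠(n_0, n_4) = 174.62°
δ = |180° − 174.62°| = 5.38°
5.38° ≤ 2α = 38.58°  →  valid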